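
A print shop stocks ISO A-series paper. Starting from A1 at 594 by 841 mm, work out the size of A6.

A2: ⌊841/2⌋ × 594 = 420 × 594 mm
A3: ⌊594/2⌋ × 420 = 297 × 420 mm
A4: ⌊420/2⌋ × 297 = 210 × 297 mm
A5: ⌊297/2⌋ × 210 = 148 × 210 mm
A6: ⌊210/2⌋ × 148 = 105 × 148 mm

105 × 148 mm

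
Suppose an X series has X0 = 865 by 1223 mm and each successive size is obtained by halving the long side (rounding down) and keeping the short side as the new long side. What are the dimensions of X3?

X1: ⌊1223/2⌋ × 865 = 611 × 865 mm
X2: ⌊865/2⌋ × 611 = 432 × 611 mm
X3: ⌊611/2⌋ × 432 = 305 × 432 mm

305 × 432 mm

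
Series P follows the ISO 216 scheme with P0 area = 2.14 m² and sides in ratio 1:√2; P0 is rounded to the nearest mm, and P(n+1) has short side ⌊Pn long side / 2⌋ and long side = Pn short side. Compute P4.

307 × 435 mm

Let P0's short side be w mm. w · w√2 = 2.14 m² = 2,140,000 mm², so w ≈ 1230.1 mm and w√2 ≈ 1739.7 mm → P0 = 1230 × 1740 mm.
P1: ⌊1740/2⌋ × 1230 = 870 × 1230 mm
P2: ⌊1230/2⌋ × 870 = 615 × 870 mm
P3: ⌊870/2⌋ × 615 = 435 × 615 mm
P4: ⌊615/2⌋ × 435 = 307 × 435 mm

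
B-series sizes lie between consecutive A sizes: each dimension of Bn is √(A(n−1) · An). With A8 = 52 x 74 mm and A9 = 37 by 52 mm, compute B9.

44 × 62 mm

Short side: √(52 · 37) = √1924 ≈ 43.9 → 44 mm
Long side: √(74 · 52) = √3848 ≈ 62.0 → 62 mm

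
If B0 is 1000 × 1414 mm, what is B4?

B1: ⌊1414/2⌋ × 1000 = 707 × 1000 mm
B2: ⌊1000/2⌋ × 707 = 500 × 707 mm
B3: ⌊707/2⌋ × 500 = 353 × 500 mm
B4: ⌊500/2⌋ × 353 = 250 × 353 mm

250 × 353 mm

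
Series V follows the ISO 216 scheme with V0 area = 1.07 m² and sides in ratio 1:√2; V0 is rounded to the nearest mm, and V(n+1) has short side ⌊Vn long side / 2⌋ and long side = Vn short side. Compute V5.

153 × 217 mm

Let V0's short side be w mm. w · w√2 = 1.07 m² = 1,070,000 mm², so w ≈ 869.8 mm and w√2 ≈ 1230.1 mm → V0 = 870 × 1230 mm.
V1: ⌊1230/2⌋ × 870 = 615 × 870 mm
V2: ⌊870/2⌋ × 615 = 435 × 615 mm
V3: ⌊615/2⌋ × 435 = 307 × 435 mm
V4: ⌊435/2⌋ × 307 = 217 × 307 mm
V5: ⌊307/2⌋ × 217 = 153 × 217 mm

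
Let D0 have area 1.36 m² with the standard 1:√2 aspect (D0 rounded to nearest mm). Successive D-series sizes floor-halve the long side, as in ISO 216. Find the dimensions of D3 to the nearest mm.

Let D0's short side be w mm. w · w√2 = 1.36 m² = 1,360,000 mm², so w ≈ 980.6 mm and w√2 ≈ 1386.8 mm → D0 = 981 × 1387 mm.
D1: ⌊1387/2⌋ × 981 = 693 × 981 mm
D2: ⌊981/2⌋ × 693 = 490 × 693 mm
D3: ⌊693/2⌋ × 490 = 346 × 490 mm

346 × 490 mm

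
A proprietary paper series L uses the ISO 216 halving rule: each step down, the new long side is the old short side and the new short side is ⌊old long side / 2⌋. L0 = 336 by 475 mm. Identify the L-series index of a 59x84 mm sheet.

L0: 336 × 475 mm
L1: 237 × 336 mm
L2: 168 × 237 mm
L3: 118 × 168 mm
L4: 84 × 118 mm
L5: 59 × 84 mm
L6: 42 × 59 mm
→ matches L5.

L5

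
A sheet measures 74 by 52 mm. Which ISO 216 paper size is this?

Aspect ratio 74/52 ≈ 1.423 — close to the ISO √2 ≈ 1.414.
In the A-series (A0 area = 1 m²): A8 = 52 × 74 mm.

A8 (52 × 74 mm)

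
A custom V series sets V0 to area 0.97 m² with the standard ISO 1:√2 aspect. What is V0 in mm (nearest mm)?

Let the short side be w mm. Then w · w√2 = 0.97 m² = 970,000 mm².
w² = 970,000/√2, so w ≈ 828.2 mm; long side = w√2 ≈ 1171.2 mm.

828 × 1171 mm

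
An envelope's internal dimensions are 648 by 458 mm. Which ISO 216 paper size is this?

Aspect ratio 648/458 ≈ 1.415 — close to the ISO √2 ≈ 1.414.
In the C-series (envelope sizes, between A and B): C2 = 458 × 648 mm.

C2 (458 × 648 mm)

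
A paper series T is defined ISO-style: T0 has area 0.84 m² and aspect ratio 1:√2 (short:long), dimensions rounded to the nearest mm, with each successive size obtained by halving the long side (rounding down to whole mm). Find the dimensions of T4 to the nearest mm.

Let T0's short side be w mm. w · w√2 = 0.84 m² = 840,000 mm², so w ≈ 770.7 mm and w√2 ≈ 1089.9 mm → T0 = 771 × 1090 mm.
T1: ⌊1090/2⌋ × 771 = 545 × 771 mm
T2: ⌊771/2⌋ × 545 = 385 × 545 mm
T3: ⌊545/2⌋ × 385 = 272 × 385 mm
T4: ⌊385/2⌋ × 272 = 192 × 272 mm

192 × 272 mm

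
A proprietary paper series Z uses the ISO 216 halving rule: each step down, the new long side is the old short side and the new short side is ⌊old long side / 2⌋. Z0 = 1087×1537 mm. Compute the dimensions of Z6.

Z1 = 768 × 1087 mm (from Z0 by 1 halving).
Z2: ⌊1087/2⌋ × 768 = 543 × 768 mm
Z3: ⌊768/2⌋ × 543 = 384 × 543 mm
Z4: ⌊543/2⌋ × 384 = 271 × 384 mm
Z5: ⌊384/2⌋ × 271 = 192 × 271 mm
Z6: ⌊271/2⌋ × 192 = 135 × 192 mm

135 × 192 mm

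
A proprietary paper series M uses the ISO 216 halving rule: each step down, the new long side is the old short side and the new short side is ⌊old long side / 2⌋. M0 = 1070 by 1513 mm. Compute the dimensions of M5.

189 × 267 mm

M1: ⌊1513/2⌋ × 1070 = 756 × 1070 mm
M2: ⌊1070/2⌋ × 756 = 535 × 756 mm
M3: ⌊756/2⌋ × 535 = 378 × 535 mm
M4: ⌊535/2⌋ × 378 = 267 × 378 mm
M5: ⌊378/2⌋ × 267 = 189 × 267 mm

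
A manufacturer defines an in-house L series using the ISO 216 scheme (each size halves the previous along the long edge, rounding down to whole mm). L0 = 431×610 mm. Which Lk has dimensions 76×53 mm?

L0: 431 × 610 mm
L1: 305 × 431 mm
L2: 215 × 305 mm
L3: 152 × 215 mm
L4: 107 × 152 mm
L5: 76 × 107 mm
L6: 53 × 76 mm
L7: 38 × 53 mm
→ matches L6.

L6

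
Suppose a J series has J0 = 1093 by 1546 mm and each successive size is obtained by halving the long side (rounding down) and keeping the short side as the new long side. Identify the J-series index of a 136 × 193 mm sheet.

J6

J0: 1093 × 1546 mm
J1: 773 × 1093 mm
J2: 546 × 773 mm
J3: 386 × 546 mm
J4: 273 × 386 mm
J5: 193 × 273 mm
J6: 136 × 193 mm
J7: 96 × 136 mm
→ matches J6.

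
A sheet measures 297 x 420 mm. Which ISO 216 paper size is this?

Aspect ratio 420/297 ≈ 1.414 — close to the ISO √2 ≈ 1.414.
In the A-series (A0 area = 1 m²): A3 = 297 × 420 mm.

A3 (297 × 420 mm)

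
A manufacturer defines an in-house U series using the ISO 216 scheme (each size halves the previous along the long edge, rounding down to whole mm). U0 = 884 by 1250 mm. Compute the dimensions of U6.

U1: ⌊1250/2⌋ × 884 = 625 × 884 mm
U2: ⌊884/2⌋ × 625 = 442 × 625 mm
U3: ⌊625/2⌋ × 442 = 312 × 442 mm
U4: ⌊442/2⌋ × 312 = 221 × 312 mm
U5: ⌊312/2⌋ × 221 = 156 × 221 mm
U6: ⌊221/2⌋ × 156 = 110 × 156 mm

110 × 156 mm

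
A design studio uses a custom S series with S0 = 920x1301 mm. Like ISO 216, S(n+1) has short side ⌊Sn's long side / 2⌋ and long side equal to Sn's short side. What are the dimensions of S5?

162 × 230 mm

S1: ⌊1301/2⌋ × 920 = 650 × 920 mm
S2: ⌊920/2⌋ × 650 = 460 × 650 mm
S3: ⌊650/2⌋ × 460 = 325 × 460 mm
S4: ⌊460/2⌋ × 325 = 230 × 325 mm
S5: ⌊325/2⌋ × 230 = 162 × 230 mm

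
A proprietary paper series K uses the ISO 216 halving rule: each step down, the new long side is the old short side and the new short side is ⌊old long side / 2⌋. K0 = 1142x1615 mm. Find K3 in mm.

403 × 571 mm

K1: ⌊1615/2⌋ × 1142 = 807 × 1142 mm
K2: ⌊1142/2⌋ × 807 = 571 × 807 mm
K3: ⌊807/2⌋ × 571 = 403 × 571 mm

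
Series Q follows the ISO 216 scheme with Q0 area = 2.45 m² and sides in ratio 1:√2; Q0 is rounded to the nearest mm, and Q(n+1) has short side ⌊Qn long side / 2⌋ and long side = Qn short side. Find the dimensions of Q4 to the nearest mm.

329 × 465 mm

Let Q0's short side be w mm. w · w√2 = 2.45 m² = 2,450,000 mm², so w ≈ 1316.2 mm and w√2 ≈ 1861.4 mm → Q0 = 1316 × 1861 mm.
Q1: ⌊1861/2⌋ × 1316 = 930 × 1316 mm
Q2: ⌊1316/2⌋ × 930 = 658 × 930 mm
Q3: ⌊930/2⌋ × 658 = 465 × 658 mm
Q4: ⌊658/2⌋ × 465 = 329 × 465 mm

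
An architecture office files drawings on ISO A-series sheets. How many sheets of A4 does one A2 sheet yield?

4

Each ISO step halves the sheet: 1 × A2 → 2 × A3 → 4 × A4
From A2 to A4 is 2 halving steps: 2^2 = 4.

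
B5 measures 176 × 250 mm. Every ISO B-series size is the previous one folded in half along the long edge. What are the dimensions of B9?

44 × 62 mm

B6: ⌊250/2⌋ × 176 = 125 × 176 mm
B7: ⌊176/2⌋ × 125 = 88 × 125 mm
B8: ⌊125/2⌋ × 88 = 62 × 88 mm
B9: ⌊88/2⌋ × 62 = 44 × 62 mm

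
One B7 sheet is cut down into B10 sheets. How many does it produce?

8

Each ISO step halves the sheet: 1 × B7 → 2 × B8 → 4 × B9 → 8 × B10
From B7 to B10 is 3 halving steps: 2^3 = 8.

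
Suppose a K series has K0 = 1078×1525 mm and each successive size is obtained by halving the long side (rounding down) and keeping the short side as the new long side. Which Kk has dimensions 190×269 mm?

K0: 1078 × 1525 mm
K1: 762 × 1078 mm
K2: 539 × 762 mm
K3: 381 × 539 mm
K4: 269 × 381 mm
K5: 190 × 269 mm
K6: 134 × 190 mm
→ matches K5.

K5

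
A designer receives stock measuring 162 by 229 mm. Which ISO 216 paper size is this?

Aspect ratio 229/162 ≈ 1.414 — close to the ISO √2 ≈ 1.414.
In the C-series (envelope sizes, between A and B): C5 = 162 × 229 mm.

C5 (162 × 229 mm)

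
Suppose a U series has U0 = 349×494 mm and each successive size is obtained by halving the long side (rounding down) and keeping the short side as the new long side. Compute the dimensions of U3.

123 × 174 mm

U1: ⌊494/2⌋ × 349 = 247 × 349 mm
U2: ⌊349/2⌋ × 247 = 174 × 247 mm
U3: ⌊247/2⌋ × 174 = 123 × 174 mm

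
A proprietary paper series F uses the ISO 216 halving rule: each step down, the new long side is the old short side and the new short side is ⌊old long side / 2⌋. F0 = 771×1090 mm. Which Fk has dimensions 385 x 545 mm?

F2

F0: 771 × 1090 mm
F1: 545 × 771 mm
F2: 385 × 545 mm
F3: 272 × 385 mm
→ matches F2.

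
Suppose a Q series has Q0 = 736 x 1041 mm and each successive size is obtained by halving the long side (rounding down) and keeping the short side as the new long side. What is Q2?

368 × 520 mm

Q1: ⌊1041/2⌋ × 736 = 520 × 736 mm
Q2: ⌊736/2⌋ × 520 = 368 × 520 mm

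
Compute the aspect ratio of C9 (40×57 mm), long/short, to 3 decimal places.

57 / 40 = 1.425
ISO 216 targets √2 ≈ 1.414; the +0.011 deviation is from mm rounding.

1.425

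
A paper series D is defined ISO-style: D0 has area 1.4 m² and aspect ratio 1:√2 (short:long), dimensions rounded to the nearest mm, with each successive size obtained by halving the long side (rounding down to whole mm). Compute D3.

Let D0's short side be w mm. w · w√2 = 1.4 m² = 1,400,000 mm², so w ≈ 995.0 mm and w√2 ≈ 1407.1 mm → D0 = 995 × 1407 mm.
D1: ⌊1407/2⌋ × 995 = 703 × 995 mm
D2: ⌊995/2⌋ × 703 = 497 × 703 mm
D3: ⌊703/2⌋ × 497 = 351 × 497 mm

351 × 497 mm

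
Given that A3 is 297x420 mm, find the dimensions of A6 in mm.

A4: ⌊420/2⌋ × 297 = 210 × 297 mm
A5: ⌊297/2⌋ × 210 = 148 × 210 mm
A6: ⌊210/2⌋ × 148 = 105 × 148 mm

105 × 148 mm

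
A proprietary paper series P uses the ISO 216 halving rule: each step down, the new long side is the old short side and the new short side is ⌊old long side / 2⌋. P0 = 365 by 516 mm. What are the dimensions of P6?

45 × 64 mm

P1: ⌊516/2⌋ × 365 = 258 × 365 mm
P2: ⌊365/2⌋ × 258 = 182 × 258 mm
P3: ⌊258/2⌋ × 182 = 129 × 182 mm
P4: ⌊182/2⌋ × 129 = 91 × 129 mm
P5: ⌊129/2⌋ × 91 = 64 × 91 mm
P6: ⌊91/2⌋ × 64 = 45 × 64 mm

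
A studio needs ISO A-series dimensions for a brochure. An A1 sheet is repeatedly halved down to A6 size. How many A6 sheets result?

A1 = 594 × 841 mm; A6 = 105 × 148 mm.
Each halving step doubles the count; 5 steps from A1 to A6.
2^5 = 32.

32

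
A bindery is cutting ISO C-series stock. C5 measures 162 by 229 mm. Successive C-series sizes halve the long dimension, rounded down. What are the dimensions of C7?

C6: ⌊229/2⌋ × 162 = 114 × 162 mm
C7: ⌊162/2⌋ × 114 = 81 × 114 mm

81 × 114 mm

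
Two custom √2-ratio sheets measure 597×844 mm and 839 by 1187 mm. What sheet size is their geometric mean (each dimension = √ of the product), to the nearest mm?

Short side: √(597 · 839) = √500883 ≈ 707.7 → 708 mm
Long side: √(844 · 1187) = √1001828 ≈ 1000.9 → 1001 mm

708 × 1001 mm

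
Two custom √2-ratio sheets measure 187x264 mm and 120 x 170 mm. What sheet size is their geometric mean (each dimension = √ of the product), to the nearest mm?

150 × 212 mm

Short side: √(187 · 120) = √22440 ≈ 149.8 → 150 mm
Long side: √(264 · 170) = √44880 ≈ 211.8 → 212 mm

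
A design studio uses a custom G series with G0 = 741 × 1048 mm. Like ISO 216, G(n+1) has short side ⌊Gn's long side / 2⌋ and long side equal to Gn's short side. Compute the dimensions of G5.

G1: ⌊1048/2⌋ × 741 = 524 × 741 mm
G2: ⌊741/2⌋ × 524 = 370 × 524 mm
G3: ⌊524/2⌋ × 370 = 262 × 370 mm
G4: ⌊370/2⌋ × 262 = 185 × 262 mm
G5: ⌊262/2⌋ × 185 = 131 × 185 mm

131 × 185 mm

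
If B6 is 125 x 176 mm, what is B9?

B7: ⌊176/2⌋ × 125 = 88 × 125 mm
B8: ⌊125/2⌋ × 88 = 62 × 88 mm
B9: ⌊88/2⌋ × 62 = 44 × 62 mm

44 × 62 mm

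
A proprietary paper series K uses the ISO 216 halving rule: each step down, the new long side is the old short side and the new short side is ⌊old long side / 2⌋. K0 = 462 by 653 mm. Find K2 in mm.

K1: ⌊653/2⌋ × 462 = 326 × 462 mm
K2: ⌊462/2⌋ × 326 = 231 × 326 mm

231 × 326 mm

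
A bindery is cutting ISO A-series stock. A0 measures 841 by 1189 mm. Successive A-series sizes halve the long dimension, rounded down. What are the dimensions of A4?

A1: ⌊1189/2⌋ × 841 = 594 × 841 mm
A2: ⌊841/2⌋ × 594 = 420 × 594 mm
A3: ⌊594/2⌋ × 420 = 297 × 420 mm
A4: ⌊420/2⌋ × 297 = 210 × 297 mm

210 × 297 mm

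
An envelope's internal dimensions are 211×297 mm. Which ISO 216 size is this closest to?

Aspect ratio 297/211 ≈ 1.408 — close to the ISO √2 ≈ 1.414.
In the A-series (A0 area = 1 m²): A4 = 210 × 297 mm.
Off by 1 mm total — nearest standard size.

A4 (210 × 297 mm)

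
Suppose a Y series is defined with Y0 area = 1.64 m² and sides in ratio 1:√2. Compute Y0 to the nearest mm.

1077 × 1523 mm

Let the short side be w mm. Then w · w√2 = 1.64 m² = 1,640,000 mm².
w² = 1,640,000/√2, so w ≈ 1076.9 mm; long side = w√2 ≈ 1522.9 mm.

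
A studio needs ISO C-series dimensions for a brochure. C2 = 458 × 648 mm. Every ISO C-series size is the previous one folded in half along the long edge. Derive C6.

C3: ⌊648/2⌋ × 458 = 324 × 458 mm
C4: ⌊458/2⌋ × 324 = 229 × 324 mm
C5: ⌊324/2⌋ × 229 = 162 × 229 mm
C6: ⌊229/2⌋ × 162 = 114 × 162 mm

114 × 162 mm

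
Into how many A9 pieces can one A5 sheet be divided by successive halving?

A5 = 148 × 210 mm; A9 = 37 × 52 mm.
Each halving step doubles the count; 4 steps from A5 to A9.
2^4 = 16.

16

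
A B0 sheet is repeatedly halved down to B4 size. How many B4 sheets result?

16

Each ISO step halves the sheet: 1 × B0 → 2 × B1 → 4 × B2 → 8 × B3 → …
From B0 to B4 is 4 halving steps: 2^4 = 16.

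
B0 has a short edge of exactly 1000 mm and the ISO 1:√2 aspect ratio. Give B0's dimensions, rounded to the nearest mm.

Short side = 1000 mm; long side = 1000√2 ≈ 1414.2 mm.

1000 × 1414 mm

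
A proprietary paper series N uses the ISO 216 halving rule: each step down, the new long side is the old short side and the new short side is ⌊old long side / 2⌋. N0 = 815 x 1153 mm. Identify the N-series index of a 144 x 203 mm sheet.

N0: 815 × 1153 mm
N1: 576 × 815 mm
N2: 407 × 576 mm
N3: 288 × 407 mm
N4: 203 × 288 mm
N5: 144 × 203 mm
N6: 101 × 144 mm
→ matches N5.

N5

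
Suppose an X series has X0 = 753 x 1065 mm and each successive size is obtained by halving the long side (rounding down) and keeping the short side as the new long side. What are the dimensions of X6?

94 × 133 mm

X1: ⌊1065/2⌋ × 753 = 532 × 753 mm
X2: ⌊753/2⌋ × 532 = 376 × 532 mm
X3: ⌊532/2⌋ × 376 = 266 × 376 mm
X4: ⌊376/2⌋ × 266 = 188 × 266 mm
X5: ⌊266/2⌋ × 188 = 133 × 188 mm
X6: ⌊188/2⌋ × 133 = 94 × 133 mm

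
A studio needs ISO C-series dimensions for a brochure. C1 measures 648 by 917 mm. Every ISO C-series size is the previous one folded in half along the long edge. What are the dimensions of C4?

C2: ⌊917/2⌋ × 648 = 458 × 648 mm
C3: ⌊648/2⌋ × 458 = 324 × 458 mm
C4: ⌊458/2⌋ × 324 = 229 × 324 mm

229 × 324 mm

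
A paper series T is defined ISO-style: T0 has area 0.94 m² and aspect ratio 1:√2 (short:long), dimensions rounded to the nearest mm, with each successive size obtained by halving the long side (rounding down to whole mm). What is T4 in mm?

203 × 288 mm

Let T0's short side be w mm. w · w√2 = 0.94 m² = 940,000 mm², so w ≈ 815.3 mm and w√2 ≈ 1153.0 mm → T0 = 815 × 1153 mm.
T1: ⌊1153/2⌋ × 815 = 576 × 815 mm
T2: ⌊815/2⌋ × 576 = 407 × 576 mm
T3: ⌊576/2⌋ × 407 = 288 × 407 mm
T4: ⌊407/2⌋ × 288 = 203 × 288 mm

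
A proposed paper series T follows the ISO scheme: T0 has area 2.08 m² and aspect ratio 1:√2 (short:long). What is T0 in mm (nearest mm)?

Let the short side be w mm. Then w · w√2 = 2.08 m² = 2,080,000 mm².
w² = 2,080,000/√2, so w ≈ 1212.8 mm; long side = w√2 ≈ 1715.1 mm.

1213 × 1715 mm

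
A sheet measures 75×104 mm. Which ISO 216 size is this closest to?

A7 (74 × 105 mm)

Aspect ratio 104/75 ≈ 1.387 (ISO target is √2 ≈ 1.414).
In the A-series (A0 area = 1 m²): A7 = 74 × 105 mm.
Off by 2 mm total — nearest standard size.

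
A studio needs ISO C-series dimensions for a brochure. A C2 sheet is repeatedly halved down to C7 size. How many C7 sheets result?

32

Each ISO step halves the sheet: 1 × C2 → 2 × C3 → 4 × C4 → 8 × C5 → …
From C2 to C7 is 5 halving steps: 2^5 = 32.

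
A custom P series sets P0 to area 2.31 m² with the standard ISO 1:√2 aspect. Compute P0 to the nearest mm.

Let the short side be w mm. Then w · w√2 = 2.31 m² = 2,310,000 mm².
w² = 2,310,000/√2, so w ≈ 1278.1 mm; long side = w√2 ≈ 1807.4 mm.

1278 × 1807 mm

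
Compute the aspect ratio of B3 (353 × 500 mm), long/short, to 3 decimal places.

500 / 353 = 1.416
ISO 216 targets √2 ≈ 1.414; the +0.002 deviation is from mm rounding.

1.416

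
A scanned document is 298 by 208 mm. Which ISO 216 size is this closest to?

Aspect ratio 298/208 ≈ 1.433 (ISO target is √2 ≈ 1.414).
In the A-series (A0 area = 1 m²): A4 = 210 × 297 mm.
Off by 3 mm total — nearest standard size.

A4 (210 × 297 mm)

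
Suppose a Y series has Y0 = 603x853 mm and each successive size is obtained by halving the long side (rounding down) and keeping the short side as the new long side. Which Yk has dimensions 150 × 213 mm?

Y4

Y0: 603 × 853 mm
Y1: 426 × 603 mm
Y2: 301 × 426 mm
Y3: 213 × 301 mm
Y4: 150 × 213 mm
Y5: 106 × 150 mm
→ matches Y4.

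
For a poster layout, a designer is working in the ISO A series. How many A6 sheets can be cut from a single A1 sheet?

32

A1 = 594 × 841 mm; A6 = 105 × 148 mm.
Each halving step doubles the count; 5 steps from A1 to A6.
2^5 = 32.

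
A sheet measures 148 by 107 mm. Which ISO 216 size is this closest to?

Aspect ratio 148/107 ≈ 1.383 (ISO target is √2 ≈ 1.414).
In the A-series (A0 area = 1 m²): A6 = 105 × 148 mm.
Off by 2 mm total — nearest standard size.

A6 (105 × 148 mm)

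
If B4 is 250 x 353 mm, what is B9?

44 × 62 mm

B5: ⌊353/2⌋ × 250 = 176 × 250 mm
B6: ⌊250/2⌋ × 176 = 125 × 176 mm
B7: ⌊176/2⌋ × 125 = 88 × 125 mm
B8: ⌊125/2⌋ × 88 = 62 × 88 mm
B9: ⌊88/2⌋ × 62 = 44 × 62 mm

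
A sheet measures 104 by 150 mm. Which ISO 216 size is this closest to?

Aspect ratio 150/104 ≈ 1.442 (ISO target is √2 ≈ 1.414).
In the A-series (A0 area = 1 m²): A6 = 105 × 148 mm.
Off by 3 mm total — nearest standard size.

A6 (105 × 148 mm)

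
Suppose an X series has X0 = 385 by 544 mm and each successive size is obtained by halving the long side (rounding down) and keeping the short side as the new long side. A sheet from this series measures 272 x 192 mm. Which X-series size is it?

X0: 385 × 544 mm
X1: 272 × 385 mm
X2: 192 × 272 mm
X3: 136 × 192 mm
→ matches X2.

X2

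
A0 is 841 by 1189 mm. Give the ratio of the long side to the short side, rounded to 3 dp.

1.414

1189 / 841 = 1.414
Matches √2 ≈ 1.414 — the ISO 216 defining ratio.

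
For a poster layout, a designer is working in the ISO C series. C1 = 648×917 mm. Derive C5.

C2: ⌊917/2⌋ × 648 = 458 × 648 mm
C3: ⌊648/2⌋ × 458 = 324 × 458 mm
C4: ⌊458/2⌋ × 324 = 229 × 324 mm
C5: ⌊324/2⌋ × 229 = 162 × 229 mm

162 × 229 mm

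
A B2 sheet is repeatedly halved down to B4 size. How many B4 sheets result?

4

B2 = 500 × 707 mm; B4 = 250 × 353 mm.
Each halving step doubles the count; 2 steps from B2 to B4.
2^2 = 4.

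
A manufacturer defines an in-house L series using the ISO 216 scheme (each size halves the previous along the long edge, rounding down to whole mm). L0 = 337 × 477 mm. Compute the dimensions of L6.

42 × 59 mm

L1: ⌊477/2⌋ × 337 = 238 × 337 mm
L2: ⌊337/2⌋ × 238 = 168 × 238 mm
L3: ⌊238/2⌋ × 168 = 119 × 168 mm
L4: ⌊168/2⌋ × 119 = 84 × 119 mm
L5: ⌊119/2⌋ × 84 = 59 × 84 mm
L6: ⌊84/2⌋ × 59 = 42 × 59 mm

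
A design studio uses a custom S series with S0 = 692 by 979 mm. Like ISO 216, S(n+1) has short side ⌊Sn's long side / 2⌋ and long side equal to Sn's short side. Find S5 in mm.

S1: ⌊979/2⌋ × 692 = 489 × 692 mm
S2: ⌊692/2⌋ × 489 = 346 × 489 mm
S3: ⌊489/2⌋ × 346 = 244 × 346 mm
S4: ⌊346/2⌋ × 244 = 173 × 244 mm
S5: ⌊244/2⌋ × 173 = 122 × 173 mm

122 × 173 mm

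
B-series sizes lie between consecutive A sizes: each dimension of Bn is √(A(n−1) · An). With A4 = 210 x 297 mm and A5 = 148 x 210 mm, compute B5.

Short side: √(210 · 148) = √31080 ≈ 176.3 → 176 mm
Long side: √(297 · 210) = √62370 ≈ 249.7 → 250 mm

176 × 250 mm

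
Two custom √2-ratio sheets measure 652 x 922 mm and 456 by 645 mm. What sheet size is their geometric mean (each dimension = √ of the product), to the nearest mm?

545 × 771 mm

Short side: √(652 · 456) = √297312 ≈ 545.3 → 545 mm
Long side: √(922 · 645) = √594690 ≈ 771.2 → 771 mm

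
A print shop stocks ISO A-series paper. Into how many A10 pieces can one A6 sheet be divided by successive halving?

Each ISO step halves the sheet: 1 × A6 → 2 × A7 → 4 × A8 → 8 × A9 → …
From A6 to A10 is 4 halving steps: 2^4 = 16.

16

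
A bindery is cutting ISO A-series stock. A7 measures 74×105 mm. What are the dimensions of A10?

A8: ⌊105/2⌋ × 74 = 52 × 74 mm
A9: ⌊74/2⌋ × 52 = 37 × 52 mm
A10: ⌊52/2⌋ × 37 = 26 × 37 mm

26 × 37 mm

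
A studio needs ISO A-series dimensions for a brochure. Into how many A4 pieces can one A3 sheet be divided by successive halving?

A3 = 297 × 420 mm; A4 = 210 × 297 mm.
Each halving step doubles the count; 1 step from A3 to A4.
2^1 = 2.

2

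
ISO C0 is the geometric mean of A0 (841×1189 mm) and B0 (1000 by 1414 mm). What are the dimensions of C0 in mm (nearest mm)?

917 × 1297 mm

Short: √(841 · 1000) = √841000 ≈ 917.1 mm.
Long: √(1189 · 1414) = √1681246 ≈ 1296.6 mm.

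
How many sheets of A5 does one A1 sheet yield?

16

A1 = 594 × 841 mm; A5 = 148 × 210 mm.
Each halving step doubles the count; 4 steps from A1 to A5.
2^4 = 16.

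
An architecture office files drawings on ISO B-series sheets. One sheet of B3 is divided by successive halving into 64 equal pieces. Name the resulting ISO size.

B9

64 = 2^6, so 6 halving steps.
B3 → B4 → … → B9 after 6 steps.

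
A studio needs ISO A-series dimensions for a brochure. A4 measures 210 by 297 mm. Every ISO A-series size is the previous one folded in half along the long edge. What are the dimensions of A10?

A5: ⌊297/2⌋ × 210 = 148 × 210 mm
A6: ⌊210/2⌋ × 148 = 105 × 148 mm
A7: ⌊148/2⌋ × 105 = 74 × 105 mm
A8: ⌊105/2⌋ × 74 = 52 × 74 mm
A9: ⌊74/2⌋ × 52 = 37 × 52 mm
A10: ⌊52/2⌋ × 37 = 26 × 37 mm

26 × 37 mm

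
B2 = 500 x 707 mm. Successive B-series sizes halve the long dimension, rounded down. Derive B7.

88 × 125 mm

B3: ⌊707/2⌋ × 500 = 353 × 500 mm
B4: ⌊500/2⌋ × 353 = 250 × 353 mm
B5: ⌊353/2⌋ × 250 = 176 × 250 mm
B6: ⌊250/2⌋ × 176 = 125 × 176 mm
B7: ⌊176/2⌋ × 125 = 88 × 125 mm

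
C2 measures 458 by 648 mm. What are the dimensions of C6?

C3: ⌊648/2⌋ × 458 = 324 × 458 mm
C4: ⌊458/2⌋ × 324 = 229 × 324 mm
C5: ⌊324/2⌋ × 229 = 162 × 229 mm
C6: ⌊229/2⌋ × 162 = 114 × 162 mm

114 × 162 mm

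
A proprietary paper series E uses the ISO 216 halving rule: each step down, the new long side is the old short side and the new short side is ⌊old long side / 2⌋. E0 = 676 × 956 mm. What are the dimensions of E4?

169 × 239 mm

E1: ⌊956/2⌋ × 676 = 478 × 676 mm
E2: ⌊676/2⌋ × 478 = 338 × 478 mm
E3: ⌊478/2⌋ × 338 = 239 × 338 mm
E4: ⌊338/2⌋ × 239 = 169 × 239 mm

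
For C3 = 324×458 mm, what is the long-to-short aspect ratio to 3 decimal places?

1.414

458 / 324 = 1.414
Matches √2 ≈ 1.414 — the ISO 216 defining ratio.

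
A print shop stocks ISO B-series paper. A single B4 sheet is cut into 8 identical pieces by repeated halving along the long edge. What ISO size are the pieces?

B7

8 = 2^3, so 3 halving steps.
B4 → B5 → … → B7 after 3 steps.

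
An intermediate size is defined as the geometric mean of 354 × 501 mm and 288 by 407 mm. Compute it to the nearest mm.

Short side: √(354 · 288) = √101952 ≈ 319.3 → 319 mm
Long side: √(501 · 407) = √203907 ≈ 451.6 → 452 mm

319 × 452 mm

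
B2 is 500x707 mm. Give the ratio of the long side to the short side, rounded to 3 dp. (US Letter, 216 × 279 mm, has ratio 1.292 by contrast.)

707 / 500 = 1.414
Matches √2 ≈ 1.414 — the ISO 216 defining ratio.

1.414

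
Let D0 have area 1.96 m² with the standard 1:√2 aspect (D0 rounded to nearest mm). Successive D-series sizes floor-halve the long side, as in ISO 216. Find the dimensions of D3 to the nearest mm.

Let D0's short side be w mm. w · w√2 = 1.96 m² = 1,960,000 mm², so w ≈ 1177.3 mm and w√2 ≈ 1664.9 mm → D0 = 1177 × 1665 mm.
D1: ⌊1665/2⌋ × 1177 = 832 × 1177 mm
D2: ⌊1177/2⌋ × 832 = 588 × 832 mm
D3: ⌊832/2⌋ × 588 = 416 × 588 mm

416 × 588 mm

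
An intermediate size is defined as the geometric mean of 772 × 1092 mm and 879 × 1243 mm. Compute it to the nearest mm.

824 × 1165 mm

Short side: √(772 · 879) = √678588 ≈ 823.8 → 824 mm
Long side: √(1092 · 1243) = √1357356 ≈ 1165.1 → 1165 mm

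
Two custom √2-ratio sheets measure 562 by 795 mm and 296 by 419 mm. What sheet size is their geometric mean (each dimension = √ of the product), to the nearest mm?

408 × 577 mm

Short side: √(562 · 296) = √166352 ≈ 407.9 → 408 mm
Long side: √(795 · 419) = √333105 ≈ 577.2 → 577 mm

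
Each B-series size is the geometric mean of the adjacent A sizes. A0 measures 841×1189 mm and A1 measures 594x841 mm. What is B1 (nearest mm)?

707 × 1000 mm

Short side: √(841 · 594) = √499554 ≈ 706.8 → 707 mm
Long side: √(1189 · 841) = √999949 ≈ 1000.0 → 1000 mm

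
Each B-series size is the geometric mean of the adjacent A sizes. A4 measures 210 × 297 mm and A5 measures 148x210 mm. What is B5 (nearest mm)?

176 × 250 mm

Short side: √(210 · 148) = √31080 ≈ 176.3 → 176 mm
Long side: √(297 · 210) = √62370 ≈ 249.7 → 250 mm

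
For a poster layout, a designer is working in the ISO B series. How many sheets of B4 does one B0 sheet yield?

16

Each ISO step halves the sheet: 1 × B0 → 2 × B1 → 4 × B2 → 8 × B3 → …
From B0 to B4 is 4 halving steps: 2^4 = 16.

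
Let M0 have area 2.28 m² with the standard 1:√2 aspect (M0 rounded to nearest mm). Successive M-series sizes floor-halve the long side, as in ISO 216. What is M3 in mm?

449 × 635 mm

Let M0's short side be w mm. w · w√2 = 2.28 m² = 2,280,000 mm², so w ≈ 1269.7 mm and w√2 ≈ 1795.7 mm → M0 = 1270 × 1796 mm.
M1: ⌊1796/2⌋ × 1270 = 898 × 1270 mm
M2: ⌊1270/2⌋ × 898 = 635 × 898 mm
M3: ⌊898/2⌋ × 635 = 449 × 635 mm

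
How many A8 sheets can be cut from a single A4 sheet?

Each ISO step halves the sheet: 1 × A4 → 2 × A5 → 4 × A6 → 8 × A7 → …
From A4 to A8 is 4 halving steps: 2^4 = 16.

16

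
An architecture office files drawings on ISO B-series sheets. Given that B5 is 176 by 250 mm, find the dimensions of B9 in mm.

B6: ⌊250/2⌋ × 176 = 125 × 176 mm
B7: ⌊176/2⌋ × 125 = 88 × 125 mm
B8: ⌊125/2⌋ × 88 = 62 × 88 mm
B9: ⌊88/2⌋ × 62 = 44 × 62 mm

44 × 62 mm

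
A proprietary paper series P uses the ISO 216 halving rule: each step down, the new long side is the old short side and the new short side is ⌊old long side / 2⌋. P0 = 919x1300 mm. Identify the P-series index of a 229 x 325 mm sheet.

P0: 919 × 1300 mm
P1: 650 × 919 mm
P2: 459 × 650 mm
P3: 325 × 459 mm
P4: 229 × 325 mm
P5: 162 × 229 mm
→ matches P4.

P4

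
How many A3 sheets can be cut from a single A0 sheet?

8

Each ISO step halves the sheet: 1 × A0 → 2 × A1 → 4 × A2 → 8 × A3
From A0 to A3 is 3 halving steps: 2^3 = 8.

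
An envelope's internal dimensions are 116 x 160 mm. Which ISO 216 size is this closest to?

Aspect ratio 160/116 ≈ 1.379 (ISO target is √2 ≈ 1.414).
In the C-series (envelope sizes, between A and B): C6 = 114 × 162 mm.
Off by 4 mm total — nearest standard size.

C6 (114 × 162 mm)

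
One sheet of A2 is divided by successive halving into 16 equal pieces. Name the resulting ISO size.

16 = 2^4, so 4 halving steps.
A2 → A3 → … → A6 after 4 steps.

A6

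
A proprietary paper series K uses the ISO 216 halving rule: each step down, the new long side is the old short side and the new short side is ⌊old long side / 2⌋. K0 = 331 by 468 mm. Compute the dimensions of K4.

82 × 117 mm

K1: ⌊468/2⌋ × 331 = 234 × 331 mm
K2: ⌊331/2⌋ × 234 = 165 × 234 mm
K3: ⌊234/2⌋ × 165 = 117 × 165 mm
K4: ⌊165/2⌋ × 117 = 82 × 117 mm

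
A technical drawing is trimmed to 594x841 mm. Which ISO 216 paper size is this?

Aspect ratio 841/594 ≈ 1.416 — close to the ISO √2 ≈ 1.414.
In the A-series (A0 area = 1 m²): A1 = 594 × 841 mm.

A1 (594 × 841 mm)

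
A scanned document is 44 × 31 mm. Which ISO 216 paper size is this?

Aspect ratio 44/31 ≈ 1.419 — close to the ISO √2 ≈ 1.414.
In the B-series (B0 = 1000 × 1414 mm): B10 = 31 × 44 mm.

B10 (31 × 44 mm)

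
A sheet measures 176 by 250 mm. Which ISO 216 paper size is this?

B5 (176 × 250 mm)

Aspect ratio 250/176 ≈ 1.420 — close to the ISO √2 ≈ 1.414.
In the B-series (B0 = 1000 × 1414 mm): B5 = 176 × 250 mm.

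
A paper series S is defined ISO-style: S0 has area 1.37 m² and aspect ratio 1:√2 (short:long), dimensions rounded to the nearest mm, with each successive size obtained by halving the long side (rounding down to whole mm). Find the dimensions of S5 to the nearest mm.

174 × 246 mm

Let S0's short side be w mm. w · w√2 = 1.37 m² = 1,370,000 mm², so w ≈ 984.2 mm and w√2 ≈ 1391.9 mm → S0 = 984 × 1392 mm.
S1: ⌊1392/2⌋ × 984 = 696 × 984 mm
S2: ⌊984/2⌋ × 696 = 492 × 696 mm
S3: ⌊696/2⌋ × 492 = 348 × 492 mm
S4: ⌊492/2⌋ × 348 = 246 × 348 mm
S5: ⌊348/2⌋ × 246 = 174 × 246 mm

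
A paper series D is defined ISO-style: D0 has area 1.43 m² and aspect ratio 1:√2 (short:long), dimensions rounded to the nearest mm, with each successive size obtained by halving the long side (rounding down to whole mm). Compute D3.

Let D0's short side be w mm. w · w√2 = 1.43 m² = 1,430,000 mm², so w ≈ 1005.6 mm and w√2 ≈ 1422.1 mm → D0 = 1006 × 1422 mm.
D1: ⌊1422/2⌋ × 1006 = 711 × 1006 mm
D2: ⌊1006/2⌋ × 711 = 503 × 711 mm
D3: ⌊711/2⌋ × 503 = 355 × 503 mm

355 × 503 mm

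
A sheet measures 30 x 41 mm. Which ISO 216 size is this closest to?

C10 (28 × 40 mm)

Aspect ratio 41/30 ≈ 1.367 (ISO target is √2 ≈ 1.414).
In the C-series (envelope sizes, between A and B): C10 = 28 × 40 mm.
Off by 3 mm total — nearest standard size.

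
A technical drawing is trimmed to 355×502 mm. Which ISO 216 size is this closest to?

Aspect ratio 502/355 ≈ 1.414 — close to the ISO √2 ≈ 1.414.
In the B-series (B0 = 1000 × 1414 mm): B3 = 353 × 500 mm.
Off by 4 mm total — nearest standard size.

B3 (353 × 500 mm)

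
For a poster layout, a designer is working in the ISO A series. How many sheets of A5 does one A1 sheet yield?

16

A1 = 594 × 841 mm; A5 = 148 × 210 mm.
Each halving step doubles the count; 4 steps from A1 to A5.
2^4 = 16.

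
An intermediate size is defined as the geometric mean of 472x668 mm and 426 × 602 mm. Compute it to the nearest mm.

448 × 634 mm

Short side: √(472 · 426) = √201072 ≈ 448.4 → 448 mm
Long side: √(668 · 602) = √402136 ≈ 634.1 → 634 mm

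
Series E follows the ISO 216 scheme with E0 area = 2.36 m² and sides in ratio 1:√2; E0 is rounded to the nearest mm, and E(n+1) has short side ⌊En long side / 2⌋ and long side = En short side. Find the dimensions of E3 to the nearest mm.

Let E0's short side be w mm. w · w√2 = 2.36 m² = 2,360,000 mm², so w ≈ 1291.8 mm and w√2 ≈ 1826.9 mm → E0 = 1292 × 1827 mm.
E1: ⌊1827/2⌋ × 1292 = 913 × 1292 mm
E2: ⌊1292/2⌋ × 913 = 646 × 913 mm
E3: ⌊913/2⌋ × 646 = 456 × 646 mm

456 × 646 mm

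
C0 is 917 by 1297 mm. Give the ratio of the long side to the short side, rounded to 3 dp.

1297 / 917 = 1.414
Matches √2 ≈ 1.414 — the ISO 216 defining ratio.

1.414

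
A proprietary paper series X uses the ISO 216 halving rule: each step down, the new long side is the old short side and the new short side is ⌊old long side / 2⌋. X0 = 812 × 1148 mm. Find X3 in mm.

287 × 406 mm

X1: ⌊1148/2⌋ × 812 = 574 × 812 mm
X2: ⌊812/2⌋ × 574 = 406 × 574 mm
X3: ⌊574/2⌋ × 406 = 287 × 406 mm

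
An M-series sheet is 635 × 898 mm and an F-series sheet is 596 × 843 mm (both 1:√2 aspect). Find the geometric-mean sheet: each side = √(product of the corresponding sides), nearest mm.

Short side: √(635 · 596) = √378460 ≈ 615.2 → 615 mm
Long side: √(898 · 843) = √757014 ≈ 870.1 → 870 mm

615 × 870 mm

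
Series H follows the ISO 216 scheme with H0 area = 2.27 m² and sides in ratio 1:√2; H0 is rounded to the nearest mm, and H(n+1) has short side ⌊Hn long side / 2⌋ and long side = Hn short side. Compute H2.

Let H0's short side be w mm. w · w√2 = 2.27 m² = 2,270,000 mm², so w ≈ 1266.9 mm and w√2 ≈ 1791.7 mm → H0 = 1267 × 1792 mm.
H1: ⌊1792/2⌋ × 1267 = 896 × 1267 mm
H2: ⌊1267/2⌋ × 896 = 633 × 896 mm

633 × 896 mm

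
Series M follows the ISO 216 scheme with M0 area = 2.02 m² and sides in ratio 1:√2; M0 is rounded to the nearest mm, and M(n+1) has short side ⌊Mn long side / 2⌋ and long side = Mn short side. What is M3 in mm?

422 × 597 mm

Let M0's short side be w mm. w · w√2 = 2.02 m² = 2,020,000 mm², so w ≈ 1195.1 mm and w√2 ≈ 1690.2 mm → M0 = 1195 × 1690 mm.
M1: ⌊1690/2⌋ × 1195 = 845 × 1195 mm
M2: ⌊1195/2⌋ × 845 = 597 × 845 mm
M3: ⌊845/2⌋ × 597 = 422 × 597 mm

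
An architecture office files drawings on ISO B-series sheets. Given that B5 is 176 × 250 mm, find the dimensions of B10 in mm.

B6: ⌊250/2⌋ × 176 = 125 × 176 mm
B7: ⌊176/2⌋ × 125 = 88 × 125 mm
B8: ⌊125/2⌋ × 88 = 62 × 88 mm
B9: ⌊88/2⌋ × 62 = 44 × 62 mm
B10: ⌊62/2⌋ × 44 = 31 × 44 mm

31 × 44 mm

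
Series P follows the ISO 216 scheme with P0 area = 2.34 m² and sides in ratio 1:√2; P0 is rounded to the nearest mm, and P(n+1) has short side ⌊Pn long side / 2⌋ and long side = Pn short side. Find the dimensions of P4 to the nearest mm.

321 × 454 mm

Let P0's short side be w mm. w · w√2 = 2.34 m² = 2,340,000 mm², so w ≈ 1286.3 mm and w√2 ≈ 1819.1 mm → P0 = 1286 × 1819 mm.
P1: ⌊1819/2⌋ × 1286 = 909 × 1286 mm
P2: ⌊1286/2⌋ × 909 = 643 × 909 mm
P3: ⌊909/2⌋ × 643 = 454 × 643 mm
P4: ⌊643/2⌋ × 454 = 321 × 454 mm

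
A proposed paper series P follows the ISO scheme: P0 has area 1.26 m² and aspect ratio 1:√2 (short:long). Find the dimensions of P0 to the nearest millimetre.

Let the short side be w mm. Then w · w√2 = 1.26 m² = 1,260,000 mm².
w² = 1,260,000/√2, so w ≈ 943.9 mm; long side = w√2 ≈ 1334.9 mm.

944 × 1335 mm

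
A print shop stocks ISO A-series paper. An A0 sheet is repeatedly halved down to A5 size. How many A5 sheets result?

Each ISO step halves the sheet: 1 × A0 → 2 × A1 → 4 × A2 → 8 × A3 → …
From A0 to A5 is 5 halving steps: 2^5 = 32.

32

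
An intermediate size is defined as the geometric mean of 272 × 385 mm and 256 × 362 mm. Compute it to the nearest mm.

Short side: √(272 · 256) = √69632 ≈ 263.9 → 264 mm
Long side: √(385 · 362) = √139370 ≈ 373.3 → 373 mm

264 × 373 mm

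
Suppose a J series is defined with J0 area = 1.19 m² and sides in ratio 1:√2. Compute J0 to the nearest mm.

917 × 1297 mm

Let the short side be w mm. Then w · w√2 = 1.19 m² = 1,190,000 mm².
w² = 1,190,000/√2, so w ≈ 917.3 mm; long side = w√2 ≈ 1297.3 mm.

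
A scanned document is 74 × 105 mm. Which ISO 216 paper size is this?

Aspect ratio 105/74 ≈ 1.419 — close to the ISO √2 ≈ 1.414.
In the A-series (A0 area = 1 m²): A7 = 74 × 105 mm.

A7 (74 × 105 mm)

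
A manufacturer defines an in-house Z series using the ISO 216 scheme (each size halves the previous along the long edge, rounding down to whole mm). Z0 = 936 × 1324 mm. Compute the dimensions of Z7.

Z1 = 662 × 936 mm (from Z0 by 1 halving).
Z2: ⌊936/2⌋ × 662 = 468 × 662 mm
Z3: ⌊662/2⌋ × 468 = 331 × 468 mm
Z4: ⌊468/2⌋ × 331 = 234 × 331 mm
Z5: ⌊331/2⌋ × 234 = 165 × 234 mm
Z6: ⌊234/2⌋ × 165 = 117 × 165 mm
Z7: ⌊165/2⌋ × 117 = 82 × 117 mm

82 × 117 mm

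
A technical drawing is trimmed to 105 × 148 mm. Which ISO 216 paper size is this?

Aspect ratio 148/105 ≈ 1.410 — close to the ISO √2 ≈ 1.414.
In the A-series (A0 area = 1 m²): A6 = 105 × 148 mm.

A6 (105 × 148 mm)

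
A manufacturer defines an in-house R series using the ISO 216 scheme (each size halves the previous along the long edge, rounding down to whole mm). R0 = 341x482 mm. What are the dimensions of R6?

R1 = 241 × 341 mm (from R0 by 1 halving).
R2: ⌊341/2⌋ × 241 = 170 × 241 mm
R3: ⌊241/2⌋ × 170 = 120 × 170 mm
R4: ⌊170/2⌋ × 120 = 85 × 120 mm
R5: ⌊120/2⌋ × 85 = 60 × 85 mm
R6: ⌊85/2⌋ × 60 = 42 × 60 mm

42 × 60 mm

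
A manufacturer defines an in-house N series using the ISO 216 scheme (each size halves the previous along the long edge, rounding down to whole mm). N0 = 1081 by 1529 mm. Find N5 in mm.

N1: ⌊1529/2⌋ × 1081 = 764 × 1081 mm
N2: ⌊1081/2⌋ × 764 = 540 × 764 mm
N3: ⌊764/2⌋ × 540 = 382 × 540 mm
N4: ⌊540/2⌋ × 382 = 270 × 382 mm
N5: ⌊382/2⌋ × 270 = 191 × 270 mm

191 × 270 mm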